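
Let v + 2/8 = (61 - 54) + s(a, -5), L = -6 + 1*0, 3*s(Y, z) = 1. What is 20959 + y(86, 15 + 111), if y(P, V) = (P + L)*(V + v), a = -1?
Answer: 94817/3 ≈ 31606.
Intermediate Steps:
s(Y, z) = ⅓ (s(Y, z) = (⅓)*1 = ⅓)
L = -6 (L = -6 + 0 = -6)
v = 85/12 (v = -¼ + ((61 - 54) + ⅓) = -¼ + (7 + ⅓) = -¼ + 22/3 = 85/12 ≈ 7.0833)
y(P, V) = (-6 + P)*(85/12 + V) (y(P, V) = (P - 6)*(V + 85/12) = (-6 + P)*(85/12 + V))
20959 + y(86, 15 + 111) = 20959 + (-85/2 - 6*(15 + 111) + (85/12)*86 + 86*(15 + 111)) = 20959 + (-85/2 - 6*126 + 3655/6 + 86*126) = 20959 + (-85/2 - 756 + 3655/6 + 10836) = 20959 + 31940/3 = 94817/3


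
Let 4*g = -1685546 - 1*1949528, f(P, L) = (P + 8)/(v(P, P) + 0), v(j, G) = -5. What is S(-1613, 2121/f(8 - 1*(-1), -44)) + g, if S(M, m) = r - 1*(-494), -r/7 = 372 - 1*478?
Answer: -1815065/2 ≈ -9.0753e+5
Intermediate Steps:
f(P, L) = -8/5 - P/5 (f(P, L) = (P + 8)/(-5 + 0) = (8 + P)/(-5) = (8 + P)*(-1/5) = -8/5 - P/5)
g = -1817537/2 (g = (-1685546 - 1*1949528)/4 = (-1685546 - 1949528)/4 = (1/4)*(-3635074) = -1817537/2 ≈ -9.0877e+5)
r = 742 (r = -7*(372 - 1*478) = -7*(372 - 478) = -7*(-106) = 742)
S(M, m) = 1236 (S(M, m) = 742 - 1*(-494) = 742 + 494 = 1236)
S(-1613, 2121/f(8 - 1*(-1), -44)) + g = 1236 - 1817537/2 = -1815065/2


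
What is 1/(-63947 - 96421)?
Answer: -1/160368 ≈ -6.2357e-6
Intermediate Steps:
1/(-63947 - 96421) = 1/(-160368) = -1/160368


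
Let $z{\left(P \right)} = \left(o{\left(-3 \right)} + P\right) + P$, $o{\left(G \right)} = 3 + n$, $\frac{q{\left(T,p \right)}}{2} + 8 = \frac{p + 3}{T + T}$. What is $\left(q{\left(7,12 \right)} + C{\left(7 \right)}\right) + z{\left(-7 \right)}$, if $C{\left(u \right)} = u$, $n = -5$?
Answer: $- \frac{160}{7} \approx -22.857$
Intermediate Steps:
$q{\left(T,p \right)} = -16 + \frac{3 + p}{T}$ ($q{\left(T,p \right)} = -16 + 2 \frac{p + 3}{T + T} = -16 + 2 \frac{3 + p}{2 T} = -16 + \frac{3 + p}{T}$)
$o{\left(G \right)} = -2$ ($o{\left(G \right)} = 3 - 5 = -2$)
$z{\left(P \right)} = -2 + 2 P$ ($z{\left(P \right)} = \left(-2 + P\right) + P = -2 + 2 P$)
$\left(q{\left(7,12 \right)} + C{\left(7 \right)}\right) + z{\left(-7 \right)} = \left(\frac{3 + 12 - 112}{7} + 7\right) + \left(-2 + 2 \left(-7\right)\right) = \left(\frac{3 + 12 - 112}{7} + 7\right) - 16 = \left(\frac{1}{7} \left(-97\right) + 7\right) - 16 = \left(- \frac{97}{7} + 7\right) - 16 = - \frac{48}{7} - 16 = - \frac{160}{7}$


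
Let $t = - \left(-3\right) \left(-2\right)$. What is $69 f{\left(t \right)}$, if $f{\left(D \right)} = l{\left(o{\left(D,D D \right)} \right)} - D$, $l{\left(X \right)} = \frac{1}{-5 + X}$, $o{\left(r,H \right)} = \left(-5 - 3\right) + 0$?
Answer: $\frac{5313}{13} \approx 408.69$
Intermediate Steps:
$t = -6$ ($t = \left(-1\right) 6 = -6$)
$o{\left(r,H \right)} = -8$ ($o{\left(r,H \right)} = -8 + 0 = -8$)
$f{\left(D \right)} = - \frac{1}{13} - D$ ($f{\left(D \right)} = \frac{1}{-5 - 8} - D = \frac{1}{-13} - D = - \frac{1}{13} - D$)
$69 f{\left(t \right)} = 69 \left(- \frac{1}{13} - -6\right) = 69 \left(- \frac{1}{13} + 6\right) = 69 \cdot \frac{77}{13} = \frac{5313}{13}$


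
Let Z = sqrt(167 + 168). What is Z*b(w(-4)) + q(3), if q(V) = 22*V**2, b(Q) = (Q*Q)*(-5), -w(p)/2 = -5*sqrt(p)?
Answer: 198 + 2000*sqrt(335) ≈ 36804.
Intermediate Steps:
w(p) = 10*sqrt(p) (w(p) = -(-10)*sqrt(p) = 10*sqrt(p))
b(Q) = -5*Q**2 (b(Q) = Q**2*(-5) = -5*Q**2)
Z = sqrt(335) ≈ 18.303
Z*b(w(-4)) + q(3) = sqrt(335)*(-5*(10*sqrt(-4))**2) + 22*3**2 = sqrt(335)*(-5*(10*(2*I))**2) + 22*9 = sqrt(335)*(-5*(20*I)**2) + 198 = sqrt(335)*(-5*(-400)) + 198 = sqrt(335)*2000 + 198 = 2000*sqrt(335) + 198 = 198 + 2000*sqrt(335)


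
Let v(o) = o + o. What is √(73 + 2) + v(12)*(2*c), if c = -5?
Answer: -240 + 5*√3 ≈ -231.34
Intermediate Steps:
v(o) = 2*o
√(73 + 2) + v(12)*(2*c) = √(73 + 2) + (2*12)*(2*(-5)) = √75 + 24*(-10) = 5*√3 - 240 = -240 + 5*√3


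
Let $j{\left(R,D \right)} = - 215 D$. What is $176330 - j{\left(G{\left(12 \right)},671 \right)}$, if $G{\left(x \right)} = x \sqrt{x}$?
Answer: $320595$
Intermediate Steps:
$G{\left(x \right)} = x^{\frac{3}{2}}$
$176330 - j{\left(G{\left(12 \right)},671 \right)} = 176330 - \left(-215\right) 671 = 176330 - -144265 = 176330 + 144265 = 320595$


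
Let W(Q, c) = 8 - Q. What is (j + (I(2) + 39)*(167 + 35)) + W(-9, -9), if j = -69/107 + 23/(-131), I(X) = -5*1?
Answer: 96495545/14017 ≈ 6884.2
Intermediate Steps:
I(X) = -5
j = -11500/14017 (j = -69*1/107 + 23*(-1/131) = -69/107 - 23/131 = -11500/14017 ≈ -0.82043)
(j + (I(2) + 39)*(167 + 35)) + W(-9, -9) = (-11500/14017 + (-5 + 39)*(167 + 35)) + (8 - 1*(-9)) = (-11500/14017 + 34*202) + (8 + 9) = (-11500/14017 + 6868) + 17 = 96257256/14017 + 17 = 96495545/14017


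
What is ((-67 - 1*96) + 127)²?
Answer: 1296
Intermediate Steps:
((-67 - 1*96) + 127)² = ((-67 - 96) + 127)² = (-163 + 127)² = (-36)² = 1296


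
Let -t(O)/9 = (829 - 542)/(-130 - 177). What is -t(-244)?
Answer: -2583/307 ≈ -8.4137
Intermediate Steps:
t(O) = 2583/307 (t(O) = -9*(829 - 542)/(-130 - 177) = -2583/(-307) = -2583*(-1)/307 = -9*(-287/307) = 2583/307)
-t(-244) = -1*2583/307 = -2583/307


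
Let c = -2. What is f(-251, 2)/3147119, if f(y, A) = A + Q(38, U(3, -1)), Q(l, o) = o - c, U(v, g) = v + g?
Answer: 6/3147119 ≈ 1.9065e-6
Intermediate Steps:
U(v, g) = g + v
Q(l, o) = 2 + o (Q(l, o) = o - 1*(-2) = o + 2 = 2 + o)
f(y, A) = 4 + A (f(y, A) = A + (2 + (-1 + 3)) = A + (2 + 2) = A + 4 = 4 + A)
f(-251, 2)/3147119 = (4 + 2)/3147119 = 6*(1/3147119) = 6/3147119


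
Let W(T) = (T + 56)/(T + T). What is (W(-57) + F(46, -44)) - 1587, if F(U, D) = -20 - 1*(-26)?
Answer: -180233/114 ≈ -1581.0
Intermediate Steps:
F(U, D) = 6 (F(U, D) = -20 + 26 = 6)
W(T) = (56 + T)/(2*T) (W(T) = (56 + T)/((2*T)) = (56 + T)*(1/(2*T)) = (56 + T)/(2*T))
(W(-57) + F(46, -44)) - 1587 = ((1/2)*(56 - 57)/(-57) + 6) - 1587 = ((1/2)*(-1/57)*(-1) + 6) - 1587 = (1/114 + 6) - 1587 = 685/114 - 1587 = -180233/114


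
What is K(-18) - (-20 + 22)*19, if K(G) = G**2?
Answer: 286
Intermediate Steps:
K(-18) - (-20 + 22)*19 = (-18)**2 - (-20 + 22)*19 = 324 - 2*19 = 324 - 1*38 = 324 - 38 = 286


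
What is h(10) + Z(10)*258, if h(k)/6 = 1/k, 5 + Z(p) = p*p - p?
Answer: 109653/5 ≈ 21931.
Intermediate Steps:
Z(p) = -5 + p**2 - p (Z(p) = -5 + (p*p - p) = -5 + (p**2 - p) = -5 + p**2 - p)
h(k) = 6/k
h(10) + Z(10)*258 = 6/10 + (-5 + 10**2 - 1*10)*258 = 6*(1/10) + (-5 + 100 - 10)*258 = 3/5 + 85*258 = 3/5 + 21930 = 109653/5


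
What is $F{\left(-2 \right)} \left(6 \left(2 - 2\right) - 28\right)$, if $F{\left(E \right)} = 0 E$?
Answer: $0$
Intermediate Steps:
$F{\left(E \right)} = 0$
$F{\left(-2 \right)} \left(6 \left(2 - 2\right) - 28\right) = 0 \left(6 \left(2 - 2\right) - 28\right) = 0 \left(6 \cdot 0 - 28\right) = 0 \left(0 - 28\right) = 0 \left(-28\right) = 0$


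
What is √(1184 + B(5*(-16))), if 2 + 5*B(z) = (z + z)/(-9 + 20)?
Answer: √3571590/55 ≈ 34.361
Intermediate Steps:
B(z) = -⅖ + 2*z/55 (B(z) = -⅖ + ((z + z)/(-9 + 20))/5 = -⅖ + ((2*z)/11)/5 = -⅖ + ((2*z)*(1/11))/5 = -⅖ + (2*z/11)/5 = -⅖ + 2*z/55)
√(1184 + B(5*(-16))) = √(1184 + (-⅖ + 2*(5*(-16))/55)) = √(1184 + (-⅖ + (2/55)*(-80))) = √(1184 + (-⅖ - 32/11)) = √(1184 - 182/55) = √(64938/55) = √3571590/55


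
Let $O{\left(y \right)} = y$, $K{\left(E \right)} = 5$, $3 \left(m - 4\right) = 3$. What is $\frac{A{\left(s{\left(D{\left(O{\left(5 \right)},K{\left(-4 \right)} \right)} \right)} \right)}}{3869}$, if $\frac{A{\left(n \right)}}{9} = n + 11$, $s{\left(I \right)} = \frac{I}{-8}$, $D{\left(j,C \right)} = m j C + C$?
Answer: $- \frac{189}{15476} \approx -0.012212$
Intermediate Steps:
$m = 5$ ($m = 4 + \frac{1}{3} \cdot 3 = 4 + 1 = 5$)
$D{\left(j,C \right)} = C + 5 C j$ ($D{\left(j,C \right)} = 5 j C + C = 5 C j + C = C + 5 C j$)
$s{\left(I \right)} = - \frac{I}{8}$ ($s{\left(I \right)} = I \left(- \frac{1}{8}\right) = - \frac{I}{8}$)
$A{\left(n \right)} = 99 + 9 n$ ($A{\left(n \right)} = 9 \left(n + 11\right) = 9 \left(11 + n\right) = 99 + 9 n$)
$\frac{A{\left(s{\left(D{\left(O{\left(5 \right)},K{\left(-4 \right)} \right)} \right)} \right)}}{3869} = \frac{99 + 9 \left(- \frac{5 \left(1 + 5 \cdot 5\right)}{8}\right)}{3869} = \left(99 + 9 \left(- \frac{5 \left(1 + 25\right)}{8}\right)\right) \frac{1}{3869} = \left(99 + 9 \left(- \frac{5 \cdot 26}{8}\right)\right) \frac{1}{3869} = \left(99 + 9 \left(\left(- \frac{1}{8}\right) 130\right)\right) \frac{1}{3869} = \left(99 + 9 \left(- \frac{65}{4}\right)\right) \frac{1}{3869} = \left(99 - \frac{585}{4}\right) \frac{1}{3869} = \left(- \frac{189}{4}\right) \frac{1}{3869} = - \frac{189}{15476}$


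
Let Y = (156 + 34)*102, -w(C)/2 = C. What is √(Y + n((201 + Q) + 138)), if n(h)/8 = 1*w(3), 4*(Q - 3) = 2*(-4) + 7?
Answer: 6*√537 ≈ 139.04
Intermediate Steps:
w(C) = -2*C
Q = 11/4 (Q = 3 + (2*(-4) + 7)/4 = 3 + (-8 + 7)/4 = 3 + (¼)*(-1) = 3 - ¼ = 11/4 ≈ 2.7500)
n(h) = -48 (n(h) = 8*(1*(-2*3)) = 8*(1*(-6)) = 8*(-6) = -48)
Y = 19380 (Y = 190*102 = 19380)
√(Y + n((201 + Q) + 138)) = √(19380 - 48) = √19332 = 6*√537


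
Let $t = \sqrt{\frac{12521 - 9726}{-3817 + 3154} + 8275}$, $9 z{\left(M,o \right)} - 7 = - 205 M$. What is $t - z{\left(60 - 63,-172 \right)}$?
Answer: $- \frac{622}{9} + \frac{\sqrt{21512310}}{51} \approx 21.833$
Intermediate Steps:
$z{\left(M,o \right)} = \frac{7}{9} - \frac{205 M}{9}$ ($z{\left(M,o \right)} = \frac{7}{9} + \frac{\left(-205\right) M}{9} = \frac{7}{9} - \frac{205 M}{9}$)
$t = \frac{\sqrt{21512310}}{51}$ ($t = \sqrt{\frac{2795}{-663} + 8275} = \sqrt{2795 \left(- \frac{1}{663}\right) + 8275} = \sqrt{- \frac{215}{51} + 8275} = \sqrt{\frac{421810}{51}} = \frac{\sqrt{21512310}}{51} \approx 90.944$)
$t - z{\left(60 - 63,-172 \right)} = \frac{\sqrt{21512310}}{51} - \left(\frac{7}{9} - \frac{205 \left(60 - 63\right)}{9}\right) = \frac{\sqrt{21512310}}{51} - \left(\frac{7}{9} - - \frac{205}{3}\right) = \frac{\sqrt{21512310}}{51} - \left(\frac{7}{9} + \frac{205}{3}\right) = \frac{\sqrt{21512310}}{51} - \frac{622}{9} = - \frac{622}{9} + \frac{\sqrt{21512310}}{51}$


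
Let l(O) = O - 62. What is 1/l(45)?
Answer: -1/17 ≈ -0.058824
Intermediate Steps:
l(O) = -62 + O
1/l(45) = 1/(-62 + 45) = 1/(-17) = -1/17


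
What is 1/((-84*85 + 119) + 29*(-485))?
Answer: -1/21086 ≈ -4.7425e-5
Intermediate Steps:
1/((-84*85 + 119) + 29*(-485)) = 1/((-7140 + 119) - 14065) = 1/(-7021 - 14065) = 1/(-21086) = -1/21086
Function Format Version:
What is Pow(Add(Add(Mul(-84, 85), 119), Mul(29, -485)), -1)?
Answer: Rational(-1, 21086) ≈ -4.7425e-5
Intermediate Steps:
Pow(Add(Add(Mul(-84, 85), 119), Mul(29, -485)), -1) = Pow(Add(Add(-7140, 119), -14065), -1) = Pow(Add(-7021, -14065), -1) = Pow(-21086, -1) = Rational(-1, 21086)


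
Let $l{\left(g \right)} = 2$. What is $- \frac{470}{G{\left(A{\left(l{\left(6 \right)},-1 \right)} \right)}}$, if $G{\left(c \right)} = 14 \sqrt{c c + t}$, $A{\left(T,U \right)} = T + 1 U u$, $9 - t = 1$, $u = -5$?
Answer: $- \frac{235 \sqrt{57}}{399} \approx -4.4466$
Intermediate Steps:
$t = 8$ ($t = 9 - 1 = 8$)
$A{\left(T,U \right)} = T - 5 U$ ($A{\left(T,U \right)} = T + 1 U \left(-5\right) = T + U \left(-5\right) = T - 5 U$)
$G{\left(c \right)} = 14 \sqrt{8 + c^{2}}$ ($G{\left(c \right)} = 14 \sqrt{c c + 8} = 14 \sqrt{c^{2} + 8} = 14 \sqrt{8 + c^{2}}$)
$- \frac{470}{G{\left(A{\left(l{\left(6 \right)},-1 \right)} \right)}} = - \frac{470}{14 \sqrt{8 + \left(2 - -5\right)^{2}}} = - \frac{470}{14 \sqrt{8 + \left(2 + 5\right)^{2}}} = - \frac{470}{14 \sqrt{8 + 7^{2}}} = - \frac{470}{14 \sqrt{8 + 49}} = - \frac{470}{14 \sqrt{57}} = - 470 \frac{\sqrt{57}}{798} = - \frac{235 \sqrt{57}}{399}$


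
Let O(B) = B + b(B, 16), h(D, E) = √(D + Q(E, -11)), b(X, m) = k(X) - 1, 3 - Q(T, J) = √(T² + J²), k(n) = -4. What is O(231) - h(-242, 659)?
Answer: 226 - √(-239 - √434402) ≈ 226.0 - 29.968*I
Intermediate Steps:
Q(T, J) = 3 - √(J² + T²) (Q(T, J) = 3 - √(T² + J²) = 3 - √(J² + T²))
b(X, m) = -5 (b(X, m) = -4 - 1 = -5)
h(D, E) = √(3 + D - √(121 + E²)) (h(D, E) = √(D + (3 - √((-11)² + E²))) = √(D + (3 - √(121 + E²))) = √(3 + D - √(121 + E²)))
O(B) = -5 + B (O(B) = B - 5 = -5 + B)
O(231) - h(-242, 659) = (-5 + 231) - √(3 - 242 - √(121 + 659²)) = 226 - √(3 - 242 - √(121 + 434281)) = 226 - √(3 - 242 - √434402) = 226 - √(-239 - √434402)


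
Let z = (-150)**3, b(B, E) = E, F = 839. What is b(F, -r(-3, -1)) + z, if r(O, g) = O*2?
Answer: -3374994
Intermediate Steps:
r(O, g) = 2*O
z = -3375000
b(F, -r(-3, -1)) + z = -2*(-3) - 3375000 = -1*(-6) - 3375000 = 6 - 3375000 = -3374994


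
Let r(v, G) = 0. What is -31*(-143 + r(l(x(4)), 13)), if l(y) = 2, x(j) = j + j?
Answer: 4433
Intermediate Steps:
x(j) = 2*j
-31*(-143 + r(l(x(4)), 13)) = -31*(-143 + 0) = -31*(-143) = 4433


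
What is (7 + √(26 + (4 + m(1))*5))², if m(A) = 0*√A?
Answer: (7 + √46)² ≈ 189.95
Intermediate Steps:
m(A) = 0
(7 + √(26 + (4 + m(1))*5))² = (7 + √(26 + (4 + 0)*5))² = (7 + √(26 + 4*5))² = (7 + √(26 + 20))² = (7 + √46)²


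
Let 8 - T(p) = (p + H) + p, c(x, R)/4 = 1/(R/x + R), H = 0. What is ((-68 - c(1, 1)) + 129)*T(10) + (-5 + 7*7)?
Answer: -664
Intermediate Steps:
c(x, R) = 4/(R + R/x) (c(x, R) = 4/(R/x + R) = 4/(R + R/x))
T(p) = 8 - 2*p (T(p) = 8 - ((p + 0) + p) = 8 - (p + p) = 8 - 2*p)
((-68 - c(1, 1)) + 129)*T(10) + (-5 + 7*7) = ((-68 - 4/(1*(1 + 1))) + 129)*(8 - 2*10) + (-5 + 7*7) = ((-68 - 4/2) + 129)*(8 - 20) + (-5 + 49) = ((-68 - 4/2) + 129)*(-12) + 44 = ((-68 - 1*2) + 129)*(-12) + 44 = ((-68 - 2) + 129)*(-12) + 44 = (-70 + 129)*(-12) + 44 = 59*(-12) + 44 = -708 + 44 = -664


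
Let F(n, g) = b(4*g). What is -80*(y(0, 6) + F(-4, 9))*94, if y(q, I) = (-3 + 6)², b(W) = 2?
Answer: -82720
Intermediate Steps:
F(n, g) = 2
y(q, I) = 9 (y(q, I) = 3² = 9)
-80*(y(0, 6) + F(-4, 9))*94 = -80*(9 + 2)*94 = -80*11*94 = -880*94 = -82720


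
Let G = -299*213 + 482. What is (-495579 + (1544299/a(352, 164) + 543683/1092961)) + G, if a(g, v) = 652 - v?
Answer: -296347686382269/533364968 ≈ -5.5562e+5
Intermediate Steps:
G = -63205 (G = -63687 + 482 = -63205)
(-495579 + (1544299/a(352, 164) + 543683/1092961)) + G = (-495579 + (1544299/(652 - 1*164) + 543683/1092961)) - 63205 = (-495579 + (1544299/(652 - 164) + 543683*(1/1092961))) - 63205 = (-495579 + (1544299/488 + 543683/1092961)) - 63205 = (-495579 + 1688123896643/533364968) - 63205 = -262636353579829/533364968 - 63205 = -296347686382269/533364968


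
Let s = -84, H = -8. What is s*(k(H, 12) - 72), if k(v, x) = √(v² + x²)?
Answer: 6048 - 336*√13 ≈ 4836.5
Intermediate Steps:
s*(k(H, 12) - 72) = -84*(√((-8)² + 12²) - 72) = -84*(√(64 + 144) - 72) = -84*(√208 - 72) = -84*(4*√13 - 72) = -84*(-72 + 4*√13) = 6048 - 336*√13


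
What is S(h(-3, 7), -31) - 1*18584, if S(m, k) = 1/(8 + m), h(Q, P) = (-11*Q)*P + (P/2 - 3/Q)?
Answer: -9050406/487 ≈ -18584.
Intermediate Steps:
h(Q, P) = P/2 - 3/Q - 11*P*Q (h(Q, P) = -11*P*Q + (P*(½) - 3/Q) = -11*P*Q + (P/2 - 3/Q) = P/2 - 3/Q - 11*P*Q)
S(h(-3, 7), -31) - 1*18584 = 1/(8 + ((½)*7 - 3/(-3) - 11*7*(-3))) - 1*18584 = 1/(8 + (7/2 - 3*(-⅓) + 231)) - 18584 = 1/(8 + (7/2 + 1 + 231)) - 18584 = 1/(8 + 471/2) - 18584 = 1/(487/2) - 18584 = 2/487 - 18584 = -9050406/487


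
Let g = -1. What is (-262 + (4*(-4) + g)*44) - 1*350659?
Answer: -351669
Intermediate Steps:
(-262 + (4*(-4) + g)*44) - 1*350659 = (-262 + (4*(-4) - 1)*44) - 1*350659 = (-262 + (-16 - 1)*44) - 350659 = (-262 - 17*44) - 350659 = (-262 - 748) - 350659 = -1010 - 350659 = -351669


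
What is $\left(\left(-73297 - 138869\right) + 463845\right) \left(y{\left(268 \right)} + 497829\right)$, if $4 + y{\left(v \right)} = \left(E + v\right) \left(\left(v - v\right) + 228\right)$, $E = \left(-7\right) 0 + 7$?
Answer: $141072371475$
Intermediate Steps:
$E = 7$ ($E = 0 + 7 = 7$)
$y{\left(v \right)} = 1592 + 228 v$ ($y{\left(v \right)} = -4 + \left(7 + v\right) \left(\left(v - v\right) + 228\right) = -4 + \left(7 + v\right) \left(0 + 228\right) = -4 + \left(7 + v\right) 228 = -4 + \left(1596 + 228 v\right) = 1592 + 228 v$)
$\left(\left(-73297 - 138869\right) + 463845\right) \left(y{\left(268 \right)} + 497829\right) = \left(\left(-73297 - 138869\right) + 463845\right) \left(\left(1592 + 228 \cdot 268\right) + 497829\right) = \left(\left(-73297 - 138869\right) + 463845\right) \left(\left(1592 + 61104\right) + 497829\right) = \left(-212166 + 463845\right) \left(62696 + 497829\right) = 251679 \cdot 560525 = 141072371475$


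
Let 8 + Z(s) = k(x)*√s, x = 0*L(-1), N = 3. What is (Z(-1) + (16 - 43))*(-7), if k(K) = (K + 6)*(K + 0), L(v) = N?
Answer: 245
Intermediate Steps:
L(v) = 3
x = 0 (x = 0*3 = 0)
k(K) = K*(6 + K) (k(K) = (6 + K)*K = K*(6 + K))
Z(s) = -8 (Z(s) = -8 + (0*(6 + 0))*√s = -8 + (0*6)*√s = -8 + 0*√s = -8 + 0 = -8)
(Z(-1) + (16 - 43))*(-7) = (-8 + (16 - 43))*(-7) = (-8 - 27)*(-7) = -35*(-7) = 245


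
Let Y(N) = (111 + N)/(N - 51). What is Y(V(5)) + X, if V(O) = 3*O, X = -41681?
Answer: -83369/2 ≈ -41685.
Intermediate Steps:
Y(N) = (111 + N)/(-51 + N)
Y(V(5)) + X = (111 + 3*5)/(-51 + 3*5) - 41681 = (111 + 15)/(-51 + 15) - 41681 = 126/(-36) - 41681 = -1/36*126 - 41681 = -7/2 - 41681 = -83369/2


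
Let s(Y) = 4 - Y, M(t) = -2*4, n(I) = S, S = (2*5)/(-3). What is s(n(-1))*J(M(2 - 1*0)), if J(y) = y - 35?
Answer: -946/3 ≈ -315.33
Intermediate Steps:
S = -10/3 (S = 10*(-⅓) = -10/3 ≈ -3.3333)
n(I) = -10/3
M(t) = -8
J(y) = -35 + y
s(n(-1))*J(M(2 - 1*0)) = (4 - 1*(-10/3))*(-35 - 8) = (4 + 10/3)*(-43) = (22/3)*(-43) = -946/3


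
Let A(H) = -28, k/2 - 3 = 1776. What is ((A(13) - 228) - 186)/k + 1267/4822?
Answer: 1188331/8578338 ≈ 0.13853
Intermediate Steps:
k = 3558 (k = 6 + 2*1776 = 6 + 3552 = 3558)
((A(13) - 228) - 186)/k + 1267/4822 = ((-28 - 228) - 186)/3558 + 1267/4822 = (-256 - 186)*(1/3558) + 1267*(1/4822) = -442*1/3558 + 1267/4822 = -221/1779 + 1267/4822 = 1188331/8578338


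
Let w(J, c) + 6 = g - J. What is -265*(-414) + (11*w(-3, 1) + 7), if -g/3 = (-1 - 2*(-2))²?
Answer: 109387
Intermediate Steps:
g = -27 (g = -3*(-1 - 2*(-2))² = -3*(-1 + 4)² = -3*3² = -3*9 = -27)
w(J, c) = -33 - J (w(J, c) = -6 + (-27 - J) = -33 - J)
-265*(-414) + (11*w(-3, 1) + 7) = -265*(-414) + (11*(-33 - 1*(-3)) + 7) = 109710 + (11*(-33 + 3) + 7) = 109710 + (11*(-30) + 7) = 109710 + (-330 + 7) = 109710 - 323 = 109387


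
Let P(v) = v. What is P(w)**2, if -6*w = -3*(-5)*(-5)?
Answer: 625/4 ≈ 156.25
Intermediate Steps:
w = 25/2 (w = -(-3*(-5))*(-5)/6 = -5*(-5)/2 = -1/6*(-75) = 25/2 ≈ 12.500)
P(w)**2 = (25/2)**2 = 625/4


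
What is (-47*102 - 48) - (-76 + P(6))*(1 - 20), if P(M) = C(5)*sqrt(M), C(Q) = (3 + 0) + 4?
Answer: -6286 + 133*sqrt(6) ≈ -5960.2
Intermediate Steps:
C(Q) = 7 (C(Q) = 3 + 4 = 7)
P(M) = 7*sqrt(M)
(-47*102 - 48) - (-76 + P(6))*(1 - 20) = (-47*102 - 48) - (-76 + 7*sqrt(6))*(1 - 20) = (-4794 - 48) - (-76 + 7*sqrt(6))*(-19) = -4842 - (1444 - 133*sqrt(6)) = -4842 + (-1444 + 133*sqrt(6)) = -6286 + 133*sqrt(6)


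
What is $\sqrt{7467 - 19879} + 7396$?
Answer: $7396 + 2 i \sqrt{3103} \approx 7396.0 + 111.41 i$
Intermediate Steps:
$\sqrt{7467 - 19879} + 7396 = \sqrt{-12412} + 7396 = 2 i \sqrt{3103} + 7396 = 7396 + 2 i \sqrt{3103}$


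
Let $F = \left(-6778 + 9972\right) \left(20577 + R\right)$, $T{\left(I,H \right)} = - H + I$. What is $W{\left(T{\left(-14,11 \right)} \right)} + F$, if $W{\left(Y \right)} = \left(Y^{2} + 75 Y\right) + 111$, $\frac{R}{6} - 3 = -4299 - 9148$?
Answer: $-191919017$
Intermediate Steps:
$R = -80664$ ($R = 18 + 6 \left(-4299 - 9148\right) = 18 + 6 \left(-13447\right) = 18 - 80682 = -80664$)
$T{\left(I,H \right)} = I - H$
$W{\left(Y \right)} = 111 + Y^{2} + 75 Y$
$F = -191917878$ ($F = \left(-6778 + 9972\right) \left(20577 - 80664\right) = 3194 \left(-60087\right) = -191917878$)
$W{\left(T{\left(-14,11 \right)} \right)} + F = \left(111 + \left(-14 - 11\right)^{2} + 75 \left(-14 - 11\right)\right) - 191917878 = \left(111 + \left(-25\right)^{2} + 75 \left(-25\right)\right) - 191917878 = \left(111 + 625 - 1875\right) - 191917878 = -1139 - 191917878 = -191919017$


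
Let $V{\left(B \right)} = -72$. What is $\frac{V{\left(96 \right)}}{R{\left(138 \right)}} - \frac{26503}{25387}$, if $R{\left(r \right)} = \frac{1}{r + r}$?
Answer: $- \frac{504516967}{25387} \approx -19873.0$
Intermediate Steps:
$R{\left(r \right)} = \frac{1}{2 r}$
$\frac{V{\left(96 \right)}}{R{\left(138 \right)}} - \frac{26503}{25387} = - \frac{72}{\frac{1}{2} \cdot \frac{1}{138}} - \frac{26503}{25387} = - 72 \frac{1}{\frac{1}{276}} - \frac{26503}{25387} = \left(-72\right) 276 - \frac{26503}{25387} = -19872 - \frac{26503}{25387} = - \frac{504516967}{25387}$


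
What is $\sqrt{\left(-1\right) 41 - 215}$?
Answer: $16 i \approx 16.0 i$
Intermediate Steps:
$\sqrt{\left(-1\right) 41 - 215} = \sqrt{-41 - 215} = \sqrt{-256} = 16 i$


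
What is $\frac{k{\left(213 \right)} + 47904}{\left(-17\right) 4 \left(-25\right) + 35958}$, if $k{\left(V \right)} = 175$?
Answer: $\frac{48079}{37658} \approx 1.2767$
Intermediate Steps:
$\frac{k{\left(213 \right)} + 47904}{\left(-17\right) 4 \left(-25\right) + 35958} = \frac{175 + 47904}{\left(-17\right) 4 \left(-25\right) + 35958} = \frac{48079}{\left(-68\right) \left(-25\right) + 35958} = \frac{48079}{1700 + 35958} = \frac{48079}{37658}$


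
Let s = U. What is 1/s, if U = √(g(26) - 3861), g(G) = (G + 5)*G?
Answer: -I*√3055/3055 ≈ -0.018092*I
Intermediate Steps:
g(G) = G*(5 + G) (g(G) = (5 + G)*G = G*(5 + G))
U = I*√3055 (U = √(26*(5 + 26) - 3861) = √(26*31 - 3861) = √(806 - 3861) = √(-3055) = I*√3055 ≈ 55.272*I)
s = I*√3055 ≈ 55.272*I
1/s = 1/(I*√3055) = -I*√3055/3055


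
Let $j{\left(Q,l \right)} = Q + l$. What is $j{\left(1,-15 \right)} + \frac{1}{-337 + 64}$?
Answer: $- \frac{3823}{273} \approx -14.004$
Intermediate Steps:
$j{\left(1,-15 \right)} + \frac{1}{-337 + 64} = \left(1 - 15\right) + \frac{1}{-337 + 64} = -14 + \frac{1}{-273} = -14 - \frac{1}{273} = - \frac{3823}{273}$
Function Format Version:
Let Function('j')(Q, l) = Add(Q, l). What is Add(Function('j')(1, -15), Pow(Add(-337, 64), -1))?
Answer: Rational(-3823, 273) ≈ -14.004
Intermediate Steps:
Add(Function('j')(1, -15), Pow(Add(-337, 64), -1)) = Add(Add(1, -15), Pow(Add(-337, 64), -1)) = Add(-14, Pow(-273, -1)) = Add(-14, Rational(-1, 273)) = Rational(-3823, 273)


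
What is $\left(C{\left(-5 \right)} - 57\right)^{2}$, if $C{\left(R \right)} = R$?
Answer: $3844$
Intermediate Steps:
$\left(C{\left(-5 \right)} - 57\right)^{2} = \left(-5 - 57\right)^{2} = \left(-62\right)^{2} = 3844$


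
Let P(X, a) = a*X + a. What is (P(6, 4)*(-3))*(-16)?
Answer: 1344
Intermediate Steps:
P(X, a) = a + X*a (P(X, a) = X*a + a = a + X*a)
(P(6, 4)*(-3))*(-16) = ((4*(1 + 6))*(-3))*(-16) = ((4*7)*(-3))*(-16) = (28*(-3))*(-16) = -84*(-16) = 1344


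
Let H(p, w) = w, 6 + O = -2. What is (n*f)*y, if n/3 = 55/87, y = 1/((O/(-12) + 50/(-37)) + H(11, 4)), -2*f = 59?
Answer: -360195/21344 ≈ -16.876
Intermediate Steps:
f = -59/2 (f = -1/2*59 = -59/2 ≈ -29.500)
O = -8 (O = -6 - 2 = -8)
y = 111/368 (y = 1/((-8/(-12) + 50/(-37)) + 4) = 1/((-8*(-1/12) + 50*(-1/37)) + 4) = 1/((2/3 - 50/37) + 4) = 1/(-76/111 + 4) = 1/(368/111) = 111/368 ≈ 0.30163)
n = 55/29 (n = 3*(55/87) = 55/29 ≈ 1.8966)
(n*f)*y = ((55/29)*(-59/2))*(111/368) = -3245/58*111/368 = -360195/21344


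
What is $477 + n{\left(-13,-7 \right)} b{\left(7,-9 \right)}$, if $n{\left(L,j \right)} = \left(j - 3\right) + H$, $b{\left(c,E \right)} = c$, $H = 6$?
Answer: $449$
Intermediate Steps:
$n{\left(L,j \right)} = 3 + j$ ($n{\left(L,j \right)} = \left(j - 3\right) + 6 = \left(-3 + j\right) + 6 = 3 + j$)
$477 + n{\left(-13,-7 \right)} b{\left(7,-9 \right)} = 477 + \left(3 - 7\right) 7 = 477 - 28 = 449$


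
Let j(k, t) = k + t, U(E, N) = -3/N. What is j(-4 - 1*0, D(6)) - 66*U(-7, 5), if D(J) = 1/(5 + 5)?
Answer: 357/10 ≈ 35.700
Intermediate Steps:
D(J) = ⅒ (D(J) = 1/10 = ⅒)
j(-4 - 1*0, D(6)) - 66*U(-7, 5) = ((-4 - 1*0) + ⅒) - (-198)/5 = ((-4 + 0) + ⅒) - (-198)/5 = (-4 + ⅒) - 66*(-⅗) = -39/10 + 198/5 = 357/10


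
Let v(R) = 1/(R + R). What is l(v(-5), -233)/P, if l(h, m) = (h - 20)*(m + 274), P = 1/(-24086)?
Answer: 99246363/5 ≈ 1.9849e+7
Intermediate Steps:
P = -1/24086 ≈ -4.1518e-5
v(R) = 1/(2*R)
l(h, m) = (-20 + h)*(274 + m)
l(v(-5), -233)/P = (-5480 - 20*(-233) + 274*((½)/(-5)) + ((½)/(-5))*(-233))/(-1/24086) = (-5480 + 4660 + 274*((½)*(-⅕)) + ((½)*(-⅕))*(-233))*(-24086) = (-5480 + 4660 + 274*(-⅒) - ⅒*(-233))*(-24086) = (-5480 + 4660 - 137/5 + 233/10)*(-24086) = -8241/10*(-24086) = 99246363/5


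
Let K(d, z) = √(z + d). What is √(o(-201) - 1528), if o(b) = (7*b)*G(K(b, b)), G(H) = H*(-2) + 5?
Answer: √(-8563 + 2814*I*√402) ≈ 155.73 + 181.15*I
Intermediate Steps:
K(d, z) = √(d + z)
G(H) = 5 - 2*H (G(H) = -2*H + 5 = 5 - 2*H)
o(b) = 7*b*(5 - 2*√2*√b) (o(b) = (7*b)*(5 - 2*√(b + b)) = (7*b)*(5 - 2*√2*√b) = 7*b*(5 - 2*√2*√b))
√(o(-201) - 1528) = √((35*(-201) - 14*√2*(-201)^(3/2)) - 1528) = √((-7035 - 14*√2*(-201*I*√201)) - 1528) = √((-7035 + 2814*I*√402) - 1528) = √(-8563 + 2814*I*√402)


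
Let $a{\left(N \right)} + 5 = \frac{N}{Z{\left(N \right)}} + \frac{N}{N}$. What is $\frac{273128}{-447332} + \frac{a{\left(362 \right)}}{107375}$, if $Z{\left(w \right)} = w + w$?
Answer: $- \frac{14664342331}{24016136750} \approx -0.6106$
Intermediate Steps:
$Z{\left(w \right)} = 2 w$
$a{\left(N \right)} = - \frac{7}{2}$ ($a{\left(N \right)} = -5 + \left(\frac{N}{2 N} + \frac{N}{N}\right) = -5 + \left(N \frac{1}{2 N} + 1\right) = -5 + \left(\frac{1}{2} + 1\right) = -5 + \frac{3}{2} = - \frac{7}{2}$)
$\frac{273128}{-447332} + \frac{a{\left(362 \right)}}{107375} = \frac{273128}{-447332} - \frac{7}{2 \cdot 107375} = 273128 \left(- \frac{1}{447332}\right) - \frac{7}{214750} = - \frac{68282}{111833} - \frac{7}{214750} = - \frac{14664342331}{24016136750}$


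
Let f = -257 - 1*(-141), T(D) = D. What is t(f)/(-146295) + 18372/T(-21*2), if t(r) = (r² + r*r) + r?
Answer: -149380954/341355 ≈ -437.61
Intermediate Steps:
f = -116 (f = -257 + 141 = -116)
t(r) = r + 2*r² (t(r) = (r² + r²) + r = 2*r² + r = r + 2*r²)
t(f)/(-146295) + 18372/T(-21*2) = -116*(1 + 2*(-116))/(-146295) + 18372/((-21*2)) = -116*(1 - 232)*(-1/146295) + 18372/(-42) = -116*(-231)*(-1/146295) + 18372*(-1/42) = 26796*(-1/146295) - 3062/7 = -8932/48765 - 3062/7 = -149380954/341355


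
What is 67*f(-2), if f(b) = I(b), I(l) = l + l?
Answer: -268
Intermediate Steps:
I(l) = 2*l
f(b) = 2*b
67*f(-2) = 67*(2*(-2)) = 67*(-4) = -268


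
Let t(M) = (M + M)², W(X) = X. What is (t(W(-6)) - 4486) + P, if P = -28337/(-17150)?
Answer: -74436963/17150 ≈ -4340.3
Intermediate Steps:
P = 28337/17150 (P = -28337*(-1/17150) = 28337/17150 ≈ 1.6523)
t(M) = 4*M² (t(M) = (2*M)² = 4*M²)
(t(W(-6)) - 4486) + P = (4*(-6)² - 4486) + 28337/17150 = (4*36 - 4486) + 28337/17150 = (144 - 4486) + 28337/17150 = -4342 + 28337/17150 = -74436963/17150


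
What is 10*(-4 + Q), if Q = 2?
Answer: -20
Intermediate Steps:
10*(-4 + Q) = 10*(-4 + 2) = 10*(-2) = -20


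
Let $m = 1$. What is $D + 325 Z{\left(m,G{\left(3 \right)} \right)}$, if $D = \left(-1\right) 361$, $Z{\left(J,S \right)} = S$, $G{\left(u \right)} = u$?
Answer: $614$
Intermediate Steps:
$D = -361$
$D + 325 Z{\left(m,G{\left(3 \right)} \right)} = -361 + 325 \cdot 3 = -361 + 975 = 614$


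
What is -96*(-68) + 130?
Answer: 6658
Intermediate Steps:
-96*(-68) + 130 = 6528 + 130 = 6658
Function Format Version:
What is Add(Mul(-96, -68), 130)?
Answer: 6658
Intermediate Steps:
Add(Mul(-96, -68), 130) = Add(6528, 130) = 6658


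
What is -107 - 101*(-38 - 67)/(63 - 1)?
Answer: 3971/62 ≈ 64.048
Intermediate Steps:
-107 - 101*(-38 - 67)/(63 - 1) = -107 - (-10605)/62 = -107 - 101*(-105/62) = -107 + 10605/62 = 3971/62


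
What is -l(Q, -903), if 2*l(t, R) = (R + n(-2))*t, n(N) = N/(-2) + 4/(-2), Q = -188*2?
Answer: -169952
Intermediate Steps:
Q = -376
n(N) = -2 - N/2 (n(N) = N*(-½) + 4*(-½) = -N/2 - 2 = -2 - N/2)
l(t, R) = t*(-1 + R)/2 (l(t, R) = ((R + (-2 - ½*(-2)))*t)/2 = ((R + (-2 + 1))*t)/2 = ((R - 1)*t)/2 = ((-1 + R)*t)/2 = (t*(-1 + R))/2 = t*(-1 + R)/2)
-l(Q, -903) = -(-376)*(-1 - 903)/2 = -(-376)*(-904)/2 = -1*169952 = -169952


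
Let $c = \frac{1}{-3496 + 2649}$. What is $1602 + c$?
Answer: $\frac{1356893}{847} \approx 1602.0$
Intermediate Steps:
$c = - \frac{1}{847}$ ($c = \frac{1}{-847} = - \frac{1}{847} \approx -0.0011806$)
$1602 + c = 1602 - \frac{1}{847} = \frac{1356893}{847}$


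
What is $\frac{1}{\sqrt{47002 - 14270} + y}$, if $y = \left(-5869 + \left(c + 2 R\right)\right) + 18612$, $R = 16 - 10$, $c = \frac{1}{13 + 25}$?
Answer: $\frac{18418258}{234878100473} - \frac{20216 \sqrt{167}}{234878100473} \approx 7.7304 \cdot 10^{-5}$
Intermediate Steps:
$c = \frac{1}{38} \approx 0.026316$
$R = 6$
$y = \frac{484691}{38}$ ($y = \left(-5869 + \left(\frac{1}{38} + 2 \cdot 6\right)\right) + 18612 = \left(-5869 + \left(\frac{1}{38} + 12\right)\right) + 18612 = \left(-5869 + \frac{457}{38}\right) + 18612 = - \frac{222565}{38} + 18612 = \frac{484691}{38} \approx 12755.0$)
$\frac{1}{\sqrt{47002 - 14270} + y} = \frac{1}{\sqrt{47002 - 14270} + \frac{484691}{38}} = \frac{1}{\sqrt{32732} + \frac{484691}{38}} = \frac{1}{14 \sqrt{167} + \frac{484691}{38}} = \frac{1}{\frac{484691}{38} + 14 \sqrt{167}}$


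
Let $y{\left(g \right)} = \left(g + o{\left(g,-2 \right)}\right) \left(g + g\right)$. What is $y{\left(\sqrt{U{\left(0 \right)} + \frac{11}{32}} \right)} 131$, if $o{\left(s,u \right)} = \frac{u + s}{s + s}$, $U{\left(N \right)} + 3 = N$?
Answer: $- \frac{15327}{16} + \frac{131 i \sqrt{170}}{8} \approx -957.94 + 213.5 i$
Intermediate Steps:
$U{\left(N \right)} = -3 + N$
$o{\left(s,u \right)} = \frac{s + u}{2 s}$
$y{\left(g \right)} = 2 g \left(g + \frac{-2 + g}{2 g}\right)$ ($y{\left(g \right)} = \left(g + \frac{g - 2}{2 g}\right) \left(g + g\right) = \left(g + \frac{-2 + g}{2 g}\right) 2 g = 2 g \left(g + \frac{-2 + g}{2 g}\right)$)
$y{\left(\sqrt{U{\left(0 \right)} + \frac{11}{32}} \right)} 131 = \left(-2 + \sqrt{\left(-3 + 0\right) + \frac{11}{32}} + 2 \left(\sqrt{\left(-3 + 0\right) + \frac{11}{32}}\right)^{2}\right) 131 = \left(-2 + \sqrt{-3 + 11 \cdot \frac{1}{32}} + 2 \left(\sqrt{-3 + 11 \cdot \frac{1}{32}}\right)^{2}\right) 131 = \left(-2 + \sqrt{-3 + \frac{11}{32}} + 2 \left(\sqrt{-3 + \frac{11}{32}}\right)^{2}\right) 131 = \left(-2 + \sqrt{- \frac{85}{32}} + 2 \left(\sqrt{- \frac{85}{32}}\right)^{2}\right) 131 = \left(-2 + \frac{i \sqrt{170}}{8} + 2 \left(\frac{i \sqrt{170}}{8}\right)^{2}\right) 131 = \left(-2 + \frac{i \sqrt{170}}{8} + 2 \left(- \frac{85}{32}\right)\right) 131 = \left(-2 + \frac{i \sqrt{170}}{8} - \frac{85}{16}\right) 131 = \left(- \frac{117}{16} + \frac{i \sqrt{170}}{8}\right) 131 = - \frac{15327}{16} + \frac{131 i \sqrt{170}}{8}$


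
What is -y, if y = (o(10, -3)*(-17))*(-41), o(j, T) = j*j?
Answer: -69700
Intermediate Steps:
o(j, T) = j**2
y = 69700 (y = (10**2*(-17))*(-41) = (100*(-17))*(-41) = -1700*(-41) = 69700)
-y = -1*69700 = -69700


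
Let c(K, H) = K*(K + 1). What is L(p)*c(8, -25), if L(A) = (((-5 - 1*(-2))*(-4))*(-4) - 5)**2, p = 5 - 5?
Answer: 202248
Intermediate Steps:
c(K, H) = K*(1 + K)
p = 0
L(A) = 2809 (L(A) = (((-5 + 2)*(-4))*(-4) - 5)**2 = (-3*(-4)*(-4) - 5)**2 = (12*(-4) - 5)**2 = (-48 - 5)**2 = (-53)**2 = 2809)
L(p)*c(8, -25) = 2809*(8*(1 + 8)) = 2809*(8*9) = 2809*72 = 202248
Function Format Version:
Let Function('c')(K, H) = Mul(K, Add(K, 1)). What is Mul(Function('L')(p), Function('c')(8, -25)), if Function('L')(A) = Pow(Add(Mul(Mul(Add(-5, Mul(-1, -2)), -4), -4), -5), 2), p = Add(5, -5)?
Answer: 202248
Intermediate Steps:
Function('c')(K, H) = Mul(K, Add(1, K))
p = 0
Function('L')(A) = 2809 (Function('L')(A) = Pow(Add(Mul(Mul(Add(-5, 2), -4), -4), -5), 2) = Pow(Add(Mul(Mul(-3, -4), -4), -5), 2) = Pow(Add(Mul(12, -4), -5), 2) = Pow(Add(-48, -5), 2) = Pow(-53, 2) = 2809)
Mul(Function('L')(p), Function('c')(8, -25)) = Mul(2809, Mul(8, Add(1, 8))) = Mul(2809, Mul(8, 9)) = Mul(2809, 72) = 202248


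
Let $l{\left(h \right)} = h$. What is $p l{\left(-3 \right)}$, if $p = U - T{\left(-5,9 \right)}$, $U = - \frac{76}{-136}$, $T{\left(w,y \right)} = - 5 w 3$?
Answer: $\frac{7593}{34} \approx 223.32$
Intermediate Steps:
$T{\left(w,y \right)} = - 15 w$
$U = \frac{19}{34}$ ($U = \left(-76\right) \left(- \frac{1}{136}\right) = \frac{19}{34} \approx 0.55882$)
$p = - \frac{2531}{34}$ ($p = \frac{19}{34} - \left(-15\right) \left(-5\right) = \frac{19}{34} - 75 = - \frac{2531}{34} \approx -74.441$)
$p l{\left(-3 \right)} = \left(- \frac{2531}{34}\right) \left(-3\right) = \frac{7593}{34}$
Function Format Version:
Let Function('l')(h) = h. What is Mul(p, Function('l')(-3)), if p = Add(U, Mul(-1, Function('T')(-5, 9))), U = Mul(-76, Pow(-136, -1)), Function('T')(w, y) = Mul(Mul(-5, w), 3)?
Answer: Rational(7593, 34) ≈ 223.32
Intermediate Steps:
Function('T')(w, y) = Mul(-15, w)
U = Rational(19, 34) (U = Mul(-76, Rational(-1, 136)) = Rational(19, 34) ≈ 0.55882)
p = Rational(-2531, 34) (p = Add(Rational(19, 34), Mul(-1, Mul(-15, -5))) = Add(Rational(19, 34), Mul(-1, 75)) = Add(Rational(19, 34), -75) = Rational(-2531, 34) ≈ -74.441)
Mul(p, Function('l')(-3)) = Mul(Rational(-2531, 34), -3) = Rational(7593, 34)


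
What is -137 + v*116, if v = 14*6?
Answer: 9607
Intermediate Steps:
v = 84
-137 + v*116 = -137 + 84*116 = -137 + 9744 = 9607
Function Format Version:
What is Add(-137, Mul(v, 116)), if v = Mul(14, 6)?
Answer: 9607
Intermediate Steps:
v = 84
Add(-137, Mul(v, 116)) = Add(-137, Mul(84, 116)) = Add(-137, 9744) = 9607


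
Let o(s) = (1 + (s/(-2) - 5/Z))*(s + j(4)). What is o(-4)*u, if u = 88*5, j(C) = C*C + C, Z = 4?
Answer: 12320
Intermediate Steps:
j(C) = C + C**2 (j(C) = C**2 + C = C + C**2)
o(s) = (20 + s)*(-1/4 - s/2) (o(s) = (1 + (s/(-2) - 5/4))*(s + 4*(1 + 4)) = (1 + (s*(-1/2) - 5*1/4))*(s + 4*5) = (1 + (-s/2 - 5/4))*(s + 20) = (1 + (-5/4 - s/2))*(20 + s) = (-1/4 - s/2)*(20 + s) = (20 + s)*(-1/4 - s/2))
u = 440
o(-4)*u = (-5 - 41/4*(-4) - 1/2*(-4)**2)*440 = (-5 + 41 - 1/2*16)*440 = (-5 + 41 - 8)*440 = 28*440 = 12320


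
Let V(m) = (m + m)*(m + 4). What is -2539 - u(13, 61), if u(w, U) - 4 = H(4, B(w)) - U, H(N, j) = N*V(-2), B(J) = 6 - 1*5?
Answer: -2450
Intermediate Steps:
V(m) = 2*m*(4 + m) (V(m) = (2*m)*(4 + m) = 2*m*(4 + m))
B(J) = 1 (B(J) = 6 - 5 = 1)
H(N, j) = -8*N (H(N, j) = N*(2*(-2)*(4 - 2)) = N*(2*(-2)*2) = N*(-8) = -8*N)
u(w, U) = -28 - U (u(w, U) = 4 + (-8*4 - U) = 4 + (-32 - U) = -28 - U)
-2539 - u(13, 61) = -2539 - (-28 - 1*61) = -2539 - (-28 - 61) = -2539 - 1*(-89) = -2539 + 89 = -2450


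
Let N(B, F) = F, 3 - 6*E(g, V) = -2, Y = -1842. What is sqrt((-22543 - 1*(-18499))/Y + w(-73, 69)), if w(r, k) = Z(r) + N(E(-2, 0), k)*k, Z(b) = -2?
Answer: sqrt(448737909)/307 ≈ 69.001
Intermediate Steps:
E(g, V) = 5/6 (E(g, V) = 1/2 - 1/6*(-2) = 1/2 + 1/3 = 5/6)
w(r, k) = -2 + k**2 (w(r, k) = -2 + k*k = -2 + k**2)
sqrt((-22543 - 1*(-18499))/Y + w(-73, 69)) = sqrt((-22543 - 1*(-18499))/(-1842) + (-2 + 69**2)) = sqrt((-22543 + 18499)*(-1/1842) + (-2 + 4761)) = sqrt(-4044*(-1/1842) + 4759) = sqrt(674/307 + 4759) = sqrt(1461687/307) = sqrt(448737909)/307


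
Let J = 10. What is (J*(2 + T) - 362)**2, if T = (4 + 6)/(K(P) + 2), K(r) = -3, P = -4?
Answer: 195364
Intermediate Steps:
T = -10 (T = (4 + 6)/(-3 + 2) = 10/(-1) = 10*(-1) = -10)
(J*(2 + T) - 362)**2 = (10*(2 - 10) - 362)**2 = (10*(-8) - 362)**2 = (-80 - 362)**2 = (-442)**2 = 195364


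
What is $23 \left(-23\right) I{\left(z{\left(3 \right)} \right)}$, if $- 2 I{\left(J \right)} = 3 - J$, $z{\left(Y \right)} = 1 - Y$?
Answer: $\frac{2645}{2} \approx 1322.5$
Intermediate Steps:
$I{\left(J \right)} = - \frac{3}{2} + \frac{J}{2}$ ($I{\left(J \right)} = - \frac{3 - J}{2} = - \frac{3}{2} + \frac{J}{2}$)
$23 \left(-23\right) I{\left(z{\left(3 \right)} \right)} = 23 \left(-23\right) \left(- \frac{3}{2} + \frac{1 - 3}{2}\right) = - 529 \left(- \frac{3}{2} + \frac{1 - 3}{2}\right) = - 529 \left(- \frac{3}{2} + \frac{1}{2} \left(-2\right)\right) = - 529 \left(- \frac{3}{2} - 1\right) = \left(-529\right) \left(- \frac{5}{2}\right) = \frac{2645}{2}$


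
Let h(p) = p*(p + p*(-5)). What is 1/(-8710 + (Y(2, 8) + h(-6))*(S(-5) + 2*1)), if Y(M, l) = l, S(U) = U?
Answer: -1/8302 ≈ -0.00012045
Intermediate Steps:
h(p) = -4*p**2 (h(p) = p*(p - 5*p) = p*(-4*p) = -4*p**2)
1/(-8710 + (Y(2, 8) + h(-6))*(S(-5) + 2*1)) = 1/(-8710 + (8 - 4*(-6)**2)*(-5 + 2*1)) = 1/(-8710 + (8 - 4*36)*(-5 + 2)) = 1/(-8710 + (8 - 144)*(-3)) = 1/(-8710 - 136*(-3)) = 1/(-8710 + 408) = 1/(-8302) = -1/8302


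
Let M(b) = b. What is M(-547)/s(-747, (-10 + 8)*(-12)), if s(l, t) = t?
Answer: -547/24 ≈ -22.792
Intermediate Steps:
M(-547)/s(-747, (-10 + 8)*(-12)) = -547*(-1/(12*(-10 + 8))) = -547/((-2*(-12))) = -547/24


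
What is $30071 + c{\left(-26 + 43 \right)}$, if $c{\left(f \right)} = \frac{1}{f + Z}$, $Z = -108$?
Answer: $\frac{2736460}{91} \approx 30071.0$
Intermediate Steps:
$c{\left(f \right)} = \frac{1}{-108 + f}$ ($c{\left(f \right)} = \frac{1}{f - 108} = \frac{1}{-108 + f}$)
$30071 + c{\left(-26 + 43 \right)} = 30071 + \frac{1}{-108 + \left(-26 + 43\right)} = 30071 + \frac{1}{-108 + 17} = 30071 + \frac{1}{-91} = 30071 - \frac{1}{91} = \frac{2736460}{91}$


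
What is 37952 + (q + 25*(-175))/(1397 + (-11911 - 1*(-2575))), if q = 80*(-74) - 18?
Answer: 301311241/7939 ≈ 37953.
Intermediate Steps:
q = -5938 (q = -5920 - 18 = -5938)
37952 + (q + 25*(-175))/(1397 + (-11911 - 1*(-2575))) = 37952 + (-5938 + 25*(-175))/(1397 + (-11911 - 1*(-2575))) = 37952 + (-5938 - 4375)/(1397 + (-11911 + 2575)) = 37952 - 10313/(1397 - 9336) = 37952 - 10313/(-7939) = 37952 - 10313*(-1/7939) = 37952 + 10313/7939 = 301311241/7939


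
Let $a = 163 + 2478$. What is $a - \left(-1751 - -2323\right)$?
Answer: $2069$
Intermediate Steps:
$a = 2641$
$a - \left(-1751 - -2323\right) = 2641 - \left(-1751 - -2323\right) = 2641 - \left(-1751 + 2323\right) = 2641 - 572 = 2069$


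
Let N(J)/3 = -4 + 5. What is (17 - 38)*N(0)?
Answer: -63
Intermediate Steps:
N(J) = 3 (N(J) = 3*(-4 + 5) = 3*1 = 3)
(17 - 38)*N(0) = (17 - 38)*3 = -21*3 = -63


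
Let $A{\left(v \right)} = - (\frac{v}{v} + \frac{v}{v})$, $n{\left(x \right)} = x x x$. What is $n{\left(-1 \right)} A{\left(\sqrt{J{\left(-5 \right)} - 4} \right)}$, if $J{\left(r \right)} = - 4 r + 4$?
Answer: $2$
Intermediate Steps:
$J{\left(r \right)} = 4 - 4 r$
$n{\left(x \right)} = x^{3}$ ($n{\left(x \right)} = x^{2} x = x^{3}$)
$A{\left(v \right)} = -2$ ($A{\left(v \right)} = - (1 + 1) = \left(-1\right) 2 = -2$)
$n{\left(-1 \right)} A{\left(\sqrt{J{\left(-5 \right)} - 4} \right)} = \left(-1\right)^{3} \left(-2\right) = \left(-1\right) \left(-2\right) = 2$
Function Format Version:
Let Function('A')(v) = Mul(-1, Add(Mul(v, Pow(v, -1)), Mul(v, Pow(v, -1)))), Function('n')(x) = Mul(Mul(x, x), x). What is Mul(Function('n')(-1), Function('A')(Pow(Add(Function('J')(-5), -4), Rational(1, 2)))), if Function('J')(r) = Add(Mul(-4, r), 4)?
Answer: 2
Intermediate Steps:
Function('J')(r) = Add(4, Mul(-4, r))
Function('n')(x) = Pow(x, 3) (Function('n')(x) = Mul(Pow(x, 2), x) = Pow(x, 3))
Function('A')(v) = -2 (Function('A')(v) = Mul(-1, Add(1, 1)) = Mul(-1, 2) = -2)
Mul(Function('n')(-1), Function('A')(Pow(Add(Function('J')(-5), -4), Rational(1, 2)))) = Mul(Pow(-1, 3), -2) = Mul(-1, -2) = 2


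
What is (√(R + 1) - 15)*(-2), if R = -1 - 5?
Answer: 30 - 2*I*√5 ≈ 30.0 - 4.4721*I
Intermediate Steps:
R = -6
(√(R + 1) - 15)*(-2) = (√(-6 + 1) - 15)*(-2) = (√(-5) - 15)*(-2) = (I*√5 - 15)*(-2) = (-15 + I*√5)*(-2) = 30 - 2*I*√5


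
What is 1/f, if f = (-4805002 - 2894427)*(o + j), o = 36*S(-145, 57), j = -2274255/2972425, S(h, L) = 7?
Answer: -594485/1149951059384301 ≈ -5.1697e-10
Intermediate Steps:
j = -454851/594485 (j = -2274255*1/2972425 = -454851/594485 ≈ -0.76512)
o = 252 (o = 36*7 = 252)
f = -1149951059384301/594485 (f = (-4805002 - 2894427)*(252 - 454851/594485) = -7699429*149355369/594485 = -1149951059384301/594485 ≈ -1.9344e+9)
1/f = 1/(-1149951059384301/594485) = -594485/1149951059384301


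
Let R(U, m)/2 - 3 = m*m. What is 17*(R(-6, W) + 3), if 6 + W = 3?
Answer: 459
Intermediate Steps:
W = -3 (W = -6 + 3 = -3)
R(U, m) = 6 + 2*m² (R(U, m) = 6 + 2*(m*m) = 6 + 2*m²)
17*(R(-6, W) + 3) = 17*((6 + 2*(-3)²) + 3) = 17*((6 + 2*9) + 3) = 17*((6 + 18) + 3) = 17*(24 + 3) = 17*27 = 459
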